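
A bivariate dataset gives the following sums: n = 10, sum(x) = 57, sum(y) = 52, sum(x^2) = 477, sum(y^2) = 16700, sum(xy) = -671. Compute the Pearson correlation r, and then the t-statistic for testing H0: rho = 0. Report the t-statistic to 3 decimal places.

-2.189

S_xy = nΣxy − ΣxΣy = 10·(-671) − 57·52 = -6710 − 2964 = -9674
S_xx = nΣx² − (Σx)² = 10·477 − 57² = 4770 − 3249 = 1521
S_yy = nΣy² − (Σy)² = 10·16700 − 52² = 167000 − 2704 = 164296
r = S_xy / √(S_xx·S_yy) = -9674 / √(1521·164296) = -9674 / √249894216 = -9674 / 15808.0428 = -0.6120
t = r·√(n−2)/√(1−r²) = -0.6120·√8 / √(1−0.374544) = -1.730997 / 0.790858 = -2.189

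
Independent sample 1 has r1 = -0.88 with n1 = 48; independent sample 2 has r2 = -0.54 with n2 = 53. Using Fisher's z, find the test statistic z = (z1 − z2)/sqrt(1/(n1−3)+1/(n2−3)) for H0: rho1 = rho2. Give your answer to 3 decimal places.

z1 = atanh(-0.88) = -1.375768,  z2 = atanh(-0.54) = -0.604156
SE = √(1/(n1−3) + 1/(n2−3)) = √(1/45 + 1/50) = √(0.0222222 + 0.0200000) = √0.0422222 = 0.205480
z = (z1 − z2)/SE = (-1.375768 − (-0.604156)) / 0.205480 = -0.771612 / 0.205480 = -3.755

-3.755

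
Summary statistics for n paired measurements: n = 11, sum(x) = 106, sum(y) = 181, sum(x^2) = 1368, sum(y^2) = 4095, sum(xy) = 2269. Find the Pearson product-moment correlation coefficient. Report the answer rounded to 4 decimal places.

S_xy = nΣxy − ΣxΣy = 11·2269 − 106·181 = 24959 − 19186 = 5773
S_xx = nΣx² − (Σx)² = 11·1368 − 106² = 15048 − 11236 = 3812
S_yy = nΣy² − (Σy)² = 11·4095 − 181² = 45045 − 32761 = 12284
r = S_xy / √(S_xx·S_yy) = 5773 / √(3812·12284) = 5773 / √46826608 = 5773 / 6842.9970 = 0.8436

0.8436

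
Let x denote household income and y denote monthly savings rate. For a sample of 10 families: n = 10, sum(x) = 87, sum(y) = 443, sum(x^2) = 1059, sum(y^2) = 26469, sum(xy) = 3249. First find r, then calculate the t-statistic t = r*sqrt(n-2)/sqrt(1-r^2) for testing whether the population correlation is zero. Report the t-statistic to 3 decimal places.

Numerator: nΣxy − (Σx)(Σy) = 10·3249 − (87)(443) = -6051
Denominator: √[(nΣx²−(Σx)²)(nΣy²−(Σy)²)]
  nΣx²−(Σx)² = 10·1059 − 7569 = 3021;  nΣy²−(Σy)² = 10·26469 − 196249 = 68441
  √(3021·68441) = √206760261 = 14379.1607
r = -6051 / 14379.1607 = -0.4208
t = r·√(n−2)/√(1−r²) = -0.4208·√8 / √(1−0.177073) = -1.190202 / 0.907153 = -1.312

-1.312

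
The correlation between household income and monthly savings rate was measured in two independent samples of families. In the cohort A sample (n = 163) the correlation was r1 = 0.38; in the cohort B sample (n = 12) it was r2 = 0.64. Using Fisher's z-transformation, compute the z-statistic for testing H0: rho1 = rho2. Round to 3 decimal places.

-1.045

Fisher z-transforms: z1 = atanh(0.38) = 0.400060, z2 = atanh(0.64) = 0.758174; difference d = -0.358114
Var(d) = 1/160 + 1/9 = 0.0062500 + 0.1111111 = 0.1173611
z = d/√Var(d) = -0.358114 / √0.1173611 = -0.358114 / 0.342580 = -1.045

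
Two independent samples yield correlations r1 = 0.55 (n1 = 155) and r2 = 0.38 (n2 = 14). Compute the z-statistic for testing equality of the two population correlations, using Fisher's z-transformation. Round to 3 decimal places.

z1 = atanh(0.55) = 0.618381,  z2 = atanh(0.38) = 0.400060
SE = √(1/(n1−3) + 1/(n2−3)) = √(1/152 + 1/11) = √(0.0065789 + 0.0909091) = √0.0974880 = 0.312231
z = (z1 − z2)/SE = (0.618381 − 0.400060) / 0.312231 = 0.218321 / 0.312231 = 0.699

0.699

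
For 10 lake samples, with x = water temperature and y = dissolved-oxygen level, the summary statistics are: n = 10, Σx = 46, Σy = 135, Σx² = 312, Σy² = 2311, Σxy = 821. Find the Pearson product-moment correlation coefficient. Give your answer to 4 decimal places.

Numerator: nΣxy − (Σx)(Σy) = 10·821 − (46)(135) = 2000
Denominator: √[(nΣx²−(Σx)²)(nΣy²−(Σy)²)]
  nΣx²−(Σx)² = 10·312 − 2116 = 1004;  nΣy²−(Σy)² = 10·2311 − 18225 = 4885
  √(1004·4885) = √4904540 = 2214.6196
r = 2000 / 2214.6196 = 0.9031

0.9031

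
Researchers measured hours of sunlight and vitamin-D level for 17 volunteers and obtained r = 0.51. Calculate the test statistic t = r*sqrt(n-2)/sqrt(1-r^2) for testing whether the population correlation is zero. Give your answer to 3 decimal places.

t = r·√(n−2) / √(1−r²) with r = 0.51, n = 17
  = 0.51·√15 / √(1 − 0.2601)
  = 0.51·3.872983 / 0.860174
  = 1.975221 / 0.860174 = 2.296

2.296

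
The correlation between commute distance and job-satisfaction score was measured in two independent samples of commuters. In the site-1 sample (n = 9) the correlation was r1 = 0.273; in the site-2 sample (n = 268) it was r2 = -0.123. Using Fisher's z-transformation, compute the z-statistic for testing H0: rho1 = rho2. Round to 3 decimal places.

z1 = atanh(0.273) = 0.280103,  z2 = atanh(-0.123) = -0.123626
SE = √(1/(n1−3) + 1/(n2−3)) = √(1/6 + 1/265) = √(0.1666667 + 0.0037736) = √0.1704403 = 0.412844
z = (z1 − z2)/SE = (0.280103 − (-0.123626)) / 0.412844 = 0.403729 / 0.412844 = 0.978

0.978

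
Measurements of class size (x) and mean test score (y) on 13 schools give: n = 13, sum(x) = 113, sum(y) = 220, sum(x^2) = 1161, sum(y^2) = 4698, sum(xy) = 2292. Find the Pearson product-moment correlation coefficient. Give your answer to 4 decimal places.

S_xy = nΣxy − ΣxΣy = 13·2292 − 113·220 = 29796 − 24860 = 4936
S_xx = nΣx² − (Σx)² = 13·1161 − 113² = 15093 − 12769 = 2324
S_yy = nΣy² − (Σy)² = 13·4698 − 220² = 61074 − 48400 = 12674
r = S_xy / √(S_xx·S_yy) = 4936 / √(2324·12674) = 4936 / √29454376 = 4936 / 5427.1886 = 0.9095

0.9095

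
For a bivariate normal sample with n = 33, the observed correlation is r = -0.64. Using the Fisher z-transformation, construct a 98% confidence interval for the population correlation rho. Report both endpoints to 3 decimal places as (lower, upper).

(-0.828, -0.322)

z_r = atanh(-0.64) = -0.758174;  SE = 1/√(n−3) = 1/√30 = 0.182574
z-limits: -0.758174 ± 2.326·0.182574 = -0.758174 ± 0.424667 = [-1.182841, -0.333507]
ρ-limits: (tanh -1.182841, tanh -0.333507) = (-0.828, -0.322)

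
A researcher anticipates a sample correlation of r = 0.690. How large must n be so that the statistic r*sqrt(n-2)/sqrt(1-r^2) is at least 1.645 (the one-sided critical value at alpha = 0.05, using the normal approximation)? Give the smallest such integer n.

5

r√(n−2)/√(1−r²) ≥ 1.645  ⇔  n−2 ≥ (1.645)²·(1−r²)/r²
(1−r²)/r² = (1−0.476100)/0.476100 = 1.1004
n ≥ 2 + 2.706025·1.1004 = 2 + 2.9777 = 4.9777
⌈4.9777⌉ = 5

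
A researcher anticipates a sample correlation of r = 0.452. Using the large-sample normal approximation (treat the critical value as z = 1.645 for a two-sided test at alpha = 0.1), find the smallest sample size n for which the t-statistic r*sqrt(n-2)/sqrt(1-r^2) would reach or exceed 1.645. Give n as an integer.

Need r·√(n−2)/√(1−r²) ≥ 1.645
√(n−2) ≥ 1.645·√(1−0.204304) / 0.452 = 1.645·0.892018 / 0.452 = 3.2464
n−2 ≥ 10.5391  ⇒  n ≥ 12.5391
Smallest integer n = 13

13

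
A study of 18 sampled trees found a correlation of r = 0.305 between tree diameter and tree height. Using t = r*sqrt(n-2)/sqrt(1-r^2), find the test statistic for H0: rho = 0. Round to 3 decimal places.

1.281

t = r·√(n−2) / √(1−r²) with r = 0.305, n = 18
  = 0.305·√16 / √(1 − 0.093025)
  = 0.305·4.000000 / 0.952352
  = 1.220000 / 0.952352 = 1.281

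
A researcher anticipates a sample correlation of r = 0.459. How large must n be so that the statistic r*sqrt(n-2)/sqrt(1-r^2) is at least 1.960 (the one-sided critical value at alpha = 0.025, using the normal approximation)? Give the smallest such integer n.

r√(n−2)/√(1−r²) ≥ 1.960  ⇔  n−2 ≥ (1.960)²·(1−r²)/r²
(1−r²)/r² = (1−0.210681)/0.210681 = 3.7465
n ≥ 2 + 3.8416·3.7465 = 2 + 14.3926 = 16.3926
⌈16.3926⌉ = 17

17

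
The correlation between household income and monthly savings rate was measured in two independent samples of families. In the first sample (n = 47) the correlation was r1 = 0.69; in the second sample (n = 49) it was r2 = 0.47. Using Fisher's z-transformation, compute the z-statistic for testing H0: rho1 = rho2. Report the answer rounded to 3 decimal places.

1.602

z1 = atanh(0.69) = 0.847956,  z2 = atanh(0.47) = 0.510070
SE = √(1/(n1−3) + 1/(n2−3)) = √(1/44 + 1/46) = √(0.0227273 + 0.0217391) = √0.0444664 = 0.210871
z = (z1 − z2)/SE = (0.847956 − 0.510070) / 0.210871 = 0.337886 / 0.210871 = 1.602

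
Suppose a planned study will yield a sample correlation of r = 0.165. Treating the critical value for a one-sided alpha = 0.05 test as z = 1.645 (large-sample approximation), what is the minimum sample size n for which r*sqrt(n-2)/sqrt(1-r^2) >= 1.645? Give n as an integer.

r√(n−2)/√(1−r²) ≥ 1.645  ⇔  n−2 ≥ (1.645)²·(1−r²)/r²
(1−r²)/r² = (1−0.027225)/0.027225 = 35.7309
n ≥ 2 + 2.706025·35.7309 = 2 + 96.6887 = 98.6887
⌈98.6887⌉ = 99

99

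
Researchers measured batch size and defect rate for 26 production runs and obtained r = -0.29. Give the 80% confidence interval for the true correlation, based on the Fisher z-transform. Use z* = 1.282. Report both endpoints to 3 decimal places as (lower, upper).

z_r = atanh(-0.29) = -0.298566;  SE = 1/√(n−3) = 1/√23 = 0.208514
z-limits: -0.298566 ± 1.282·0.208514 = -0.298566 ± 0.267315 = [-0.565881, -0.031251]
ρ-limits: (tanh -0.565881, tanh -0.031251) = (-0.512, -0.031)

(-0.512, -0.031)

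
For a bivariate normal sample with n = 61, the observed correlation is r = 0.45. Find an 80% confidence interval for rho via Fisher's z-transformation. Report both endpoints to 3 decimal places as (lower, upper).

(0.306, 0.574)

Fisher z: z_r = atanh(r) = ½·ln((1+0.45)/(1−0.45)) = 0.484700
SE(z) = 1/√(n−3) = 1/√58 = 0.131306
80% ⇒ z* = 1.282; margin = 1.282·0.131306 = 0.168334
CI on z-scale: (0.316366, 0.653034)
Back-transform: tanh(0.316366) = 0.306217, tanh(0.653034) = 0.573709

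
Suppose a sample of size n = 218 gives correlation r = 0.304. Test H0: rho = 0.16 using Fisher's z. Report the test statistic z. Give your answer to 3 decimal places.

Fisher z: atanh(0.304) = 0.313921, atanh(0.16) = 0.161387
z = (z_r − z_0)·√(n−3) = (0.313921 − 0.161387)·√215 = 0.152534 · 14.662878 = 2.237

2.237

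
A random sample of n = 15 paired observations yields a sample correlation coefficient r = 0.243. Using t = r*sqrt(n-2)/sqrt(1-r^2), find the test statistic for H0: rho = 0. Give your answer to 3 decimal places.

0.903

t = r·√(n−2) / √(1−r²) with r = 0.243, n = 15
  = 0.243·√13 / √(1 − 0.059049)
  = 0.243·3.605551 / 0.970026
  = 0.876149 / 0.970026 = 0.903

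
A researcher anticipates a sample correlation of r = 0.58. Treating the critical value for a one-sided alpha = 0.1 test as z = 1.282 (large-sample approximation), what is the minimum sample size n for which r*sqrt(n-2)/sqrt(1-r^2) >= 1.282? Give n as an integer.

6

Need r·√(n−2)/√(1−r²) ≥ 1.282
√(n−2) ≥ 1.282·√(1−0.3364) / 0.58 = 1.282·0.814616 / 0.58 = 1.8006
n−2 ≥ 3.2422  ⇒  n ≥ 5.2422
Smallest integer n = 6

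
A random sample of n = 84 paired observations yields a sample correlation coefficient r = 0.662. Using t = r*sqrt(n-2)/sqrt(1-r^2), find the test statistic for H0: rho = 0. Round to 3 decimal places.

1 − r² = 1 − 0.438244 = 0.561756;  √(1−r²) = 0.749504
√(n−2) = √82 = 9.055385
t = r·√(n−2)/√(1−r²) = 0.662 · 9.055385 / 0.749504 = 7.998

7.998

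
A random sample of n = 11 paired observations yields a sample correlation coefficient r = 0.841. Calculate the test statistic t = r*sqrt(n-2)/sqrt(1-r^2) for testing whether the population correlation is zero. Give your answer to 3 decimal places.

1 − r² = 1 − 0.707281 = 0.292719;  √(1−r²) = 0.541035
√(n−2) = √9 = 3.000000
t = r·√(n−2)/√(1−r²) = 0.841 · 3.000000 / 0.541035 = 4.663

4.663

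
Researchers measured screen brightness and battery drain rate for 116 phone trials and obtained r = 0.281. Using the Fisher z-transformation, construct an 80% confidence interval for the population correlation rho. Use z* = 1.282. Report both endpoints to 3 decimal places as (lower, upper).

(0.167, 0.388)

z_r = atanh(0.281) = 0.288767;  SE = 1/√(n−3) = 1/√113 = 0.094072
z-limits: 0.288767 ± 1.282·0.094072 = 0.288767 ± 0.120600 = [0.168167, 0.409367]
ρ-limits: (tanh 0.168167, tanh 0.409367) = (0.167, 0.388)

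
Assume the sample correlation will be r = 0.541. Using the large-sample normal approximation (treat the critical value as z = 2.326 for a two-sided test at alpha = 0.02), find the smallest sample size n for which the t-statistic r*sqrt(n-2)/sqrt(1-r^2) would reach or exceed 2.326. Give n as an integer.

16

r√(n−2)/√(1−r²) ≥ 2.326  ⇔  n−2 ≥ (2.326)²·(1−r²)/r²
(1−r²)/r² = (1−0.292681)/0.292681 = 2.4167
n ≥ 2 + 5.410276·2.4167 = 2 + 13.0750 = 15.0750
⌈15.0750⌉ = 16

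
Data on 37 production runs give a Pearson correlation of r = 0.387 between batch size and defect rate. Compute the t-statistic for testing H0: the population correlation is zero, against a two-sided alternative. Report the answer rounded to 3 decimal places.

2.483

1 − r² = 1 − 0.149769 = 0.850231;  √(1−r²) = 0.922080
√(n−2) = √35 = 5.916080
t = r·√(n−2)/√(1−r²) = 0.387 · 5.916080 / 0.922080 = 2.483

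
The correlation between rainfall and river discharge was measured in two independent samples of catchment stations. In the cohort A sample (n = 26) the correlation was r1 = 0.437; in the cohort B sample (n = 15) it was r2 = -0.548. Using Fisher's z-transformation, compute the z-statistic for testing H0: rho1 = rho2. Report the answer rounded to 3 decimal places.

3.044

z1 = atanh(0.437) = 0.468517,  z2 = atanh(-0.548) = -0.615518
SE = √(1/(n1−3) + 1/(n2−3)) = √(1/23 + 1/12) = √(0.0434783 + 0.0833333) = √0.1268116 = 0.356106
z = (z1 − z2)/SE = (0.468517 − (-0.615518)) / 0.356106 = 1.084035 / 0.356106 = 3.044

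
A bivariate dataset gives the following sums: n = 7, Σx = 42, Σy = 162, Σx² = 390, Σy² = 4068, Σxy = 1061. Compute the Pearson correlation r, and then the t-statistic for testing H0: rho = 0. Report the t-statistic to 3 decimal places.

Numerator: nΣxy − (Σx)(Σy) = 7·1061 − (42)(162) = 623
Denominator: √[(nΣx²−(Σx)²)(nΣy²−(Σy)²)]
  nΣx²−(Σx)² = 7·390 − 1764 = 966;  nΣy²−(Σy)² = 7·4068 − 26244 = 2232
  √(966·2232) = √2156112 = 1468.3705
r = 623 / 1468.3705 = 0.4243
t = r·√(n−2)/√(1−r²) = 0.4243·√5 / √(1−0.180030) = 0.948764 / 0.905522 = 1.048

1.048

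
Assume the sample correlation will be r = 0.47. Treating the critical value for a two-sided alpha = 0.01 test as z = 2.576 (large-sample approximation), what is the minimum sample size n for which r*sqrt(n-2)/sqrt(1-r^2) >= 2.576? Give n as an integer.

Need r·√(n−2)/√(1−r²) ≥ 2.576
√(n−2) ≥ 2.576·√(1−0.2209) / 0.47 = 2.576·0.882666 / 0.47 = 4.8378
n−2 ≥ 23.4043  ⇒  n ≥ 25.4043
Smallest integer n = 26

26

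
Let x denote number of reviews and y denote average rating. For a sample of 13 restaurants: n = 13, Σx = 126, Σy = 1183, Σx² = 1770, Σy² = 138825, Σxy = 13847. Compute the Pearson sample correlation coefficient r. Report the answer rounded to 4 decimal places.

Numerator: nΣxy − (Σx)(Σy) = 13·13847 − (126)(1183) = 30953
Denominator: √[(nΣx²−(Σx)²)(nΣy²−(Σy)²)]
  nΣx²−(Σx)² = 13·1770 − 15876 = 7134;  nΣy²−(Σy)² = 13·138825 − 1399489 = 405236
  √(7134·405236) = √2890953624 = 53767.5890
r = 30953 / 53767.5890 = 0.5757

0.5757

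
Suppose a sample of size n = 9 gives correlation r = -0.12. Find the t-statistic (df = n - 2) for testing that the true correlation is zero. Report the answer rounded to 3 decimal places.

-0.320

1 − r² = 1 − 0.0144 = 0.9856;  √(1−r²) = 0.992774
√(n−2) = √7 = 2.645751
t = r·√(n−2)/√(1−r²) = -0.12 · 2.645751 / 0.992774 = -0.320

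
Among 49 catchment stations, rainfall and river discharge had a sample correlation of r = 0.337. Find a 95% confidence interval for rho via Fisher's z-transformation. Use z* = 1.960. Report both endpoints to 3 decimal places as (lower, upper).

z_r = atanh(0.337) = 0.350704;  SE = 1/√(n−3) = 1/√46 = 0.147442
z-limits: 0.350704 ± 1.960·0.147442 = 0.350704 ± 0.288986 = [0.061718, 0.639690]
ρ-limits: (tanh 0.061718, tanh 0.639690) = (0.062, 0.565)

(0.062, 0.565)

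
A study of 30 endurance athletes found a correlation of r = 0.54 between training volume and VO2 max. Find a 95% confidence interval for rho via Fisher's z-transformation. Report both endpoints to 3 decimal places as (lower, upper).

z_r = atanh(0.54) = 0.604156;  SE = 1/√(n−3) = 1/√27 = 0.192450
z-limits: 0.604156 ± 1.960·0.192450 = 0.604156 ± 0.377202 = [0.226954, 0.981358]
ρ-limits: (tanh 0.226954, tanh 0.981358) = (0.223, 0.754)

(0.223, 0.754)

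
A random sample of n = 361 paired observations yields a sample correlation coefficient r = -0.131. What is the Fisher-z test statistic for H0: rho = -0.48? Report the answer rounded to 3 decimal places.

Fisher z: atanh(-0.131) = -0.131757, atanh(-0.48) = -0.522984
z = (z_r − z_0)·√(n−3) = (-0.131757 − (-0.522984))·√358 = 0.391227 · 18.920888 = 7.402

7.402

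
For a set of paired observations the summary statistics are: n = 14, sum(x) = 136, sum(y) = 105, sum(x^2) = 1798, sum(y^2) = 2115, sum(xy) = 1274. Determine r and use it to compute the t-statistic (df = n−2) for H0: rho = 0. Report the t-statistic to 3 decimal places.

1.167

S_xy = nΣxy − ΣxΣy = 14·1274 − 136·105 = 17836 − 14280 = 3556
S_xx = nΣx² − (Σx)² = 14·1798 − 136² = 25172 − 18496 = 6676
S_yy = nΣy² − (Σy)² = 14·2115 − 105² = 29610 − 11025 = 18585
r = S_xy / √(S_xx·S_yy) = 3556 / √(6676·18585) = 3556 / √124073460 = 3556 / 11138.8267 = 0.3192
t = r·√(n−2)/√(1−r²) = 0.3192·√12 / √(1−0.101889) = 1.105741 / 0.947687 = 1.167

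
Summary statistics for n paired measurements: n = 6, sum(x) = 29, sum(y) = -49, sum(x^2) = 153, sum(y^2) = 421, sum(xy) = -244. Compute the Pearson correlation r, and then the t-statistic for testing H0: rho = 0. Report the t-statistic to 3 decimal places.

Numerator: nΣxy − (Σx)(Σy) = 6·(-244) − (29)(-49) = -43
Denominator: √[(nΣx²−(Σx)²)(nΣy²−(Σy)²)]
  nΣx²−(Σx)² = 6·153 − 841 = 77;  nΣy²−(Σy)² = 6·421 − 2401 = 125
  √(77·125) = √9625 = 98.1071
r = -43 / 98.1071 = -0.4383
t = r·√(n−2)/√(1−r²) = -0.4383·√4 / √(1−0.192107) = -0.876600 / 0.898829 = -0.975

-0.975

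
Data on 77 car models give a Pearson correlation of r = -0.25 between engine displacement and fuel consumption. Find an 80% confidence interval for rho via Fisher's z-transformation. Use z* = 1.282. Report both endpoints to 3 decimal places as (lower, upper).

(-0.384, -0.106)

Fisher z: z_r = atanh(r) = ½·ln((1+(-0.25))/(1−(-0.25))) = -0.255413
SE(z) = 1/√(n−3) = 1/√74 = 0.116248
80% ⇒ z* = 1.282; margin = 1.282·0.116248 = 0.149030
CI on z-scale: (-0.404443, -0.106383)
Back-transform: tanh(-0.404443) = -0.383744, tanh(-0.106383) = -0.105983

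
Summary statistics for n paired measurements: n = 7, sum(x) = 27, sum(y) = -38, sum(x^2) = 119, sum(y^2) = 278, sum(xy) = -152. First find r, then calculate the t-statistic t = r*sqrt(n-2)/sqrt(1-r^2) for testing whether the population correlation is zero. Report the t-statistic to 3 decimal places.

-0.377

Numerator: nΣxy − (Σx)(Σy) = 7·(-152) − (27)(-38) = -38
Denominator: √[(nΣx²−(Σx)²)(nΣy²−(Σy)²)]
  nΣx²−(Σx)² = 7·119 − 729 = 104;  nΣy²−(Σy)² = 7·278 − 1444 = 502
  √(104·502) = √52208 = 228.4907
r = -38 / 228.4907 = -0.1663
t = r·√(n−2)/√(1−r²) = -0.1663·√5 / √(1−0.027656) = -0.371858 / 0.986075 = -0.377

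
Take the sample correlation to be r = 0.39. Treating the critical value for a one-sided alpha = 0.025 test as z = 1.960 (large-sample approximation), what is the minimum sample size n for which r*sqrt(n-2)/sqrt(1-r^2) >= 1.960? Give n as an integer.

24

r√(n−2)/√(1−r²) ≥ 1.960  ⇔  n−2 ≥ (1.960)²·(1−r²)/r²
(1−r²)/r² = (1−0.1521)/0.1521 = 5.5746
n ≥ 2 + 3.8416·5.5746 = 2 + 21.4154 = 23.4154
⌈23.4154⌉ = 24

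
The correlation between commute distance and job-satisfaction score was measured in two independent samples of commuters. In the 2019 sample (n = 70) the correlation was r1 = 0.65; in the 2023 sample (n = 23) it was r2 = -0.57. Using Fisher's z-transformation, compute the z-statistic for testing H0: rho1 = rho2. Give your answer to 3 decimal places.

z1 = atanh(0.65) = 0.775299,  z2 = atanh(-0.57) = -0.647523
SE = √(1/(n1−3) + 1/(n2−3)) = √(1/67 + 1/20) = √(0.0149254 + 0.0500000) = √0.0649254 = 0.254805
z = (z1 − z2)/SE = (0.775299 − (-0.647523)) / 0.254805 = 1.422822 / 0.254805 = 5.584

5.584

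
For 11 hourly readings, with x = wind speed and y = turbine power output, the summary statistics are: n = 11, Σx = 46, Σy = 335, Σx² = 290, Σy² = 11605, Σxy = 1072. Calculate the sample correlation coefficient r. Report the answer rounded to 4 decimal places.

Numerator: nΣxy − (Σx)(Σy) = 11·1072 − (46)(335) = -3618
Denominator: √[(nΣx²−(Σx)²)(nΣy²−(Σy)²)]
  nΣx²−(Σx)² = 11·290 − 2116 = 1074;  nΣy²−(Σy)² = 11·11605 − 112225 = 15430
  √(1074·15430) = √16571820 = 4070.8500
r = -3618 / 4070.8500 = -0.8888

-0.8888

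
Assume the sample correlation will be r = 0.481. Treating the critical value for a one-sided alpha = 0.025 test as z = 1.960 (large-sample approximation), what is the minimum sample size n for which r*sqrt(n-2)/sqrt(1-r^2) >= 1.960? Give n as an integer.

15

Need r·√(n−2)/√(1−r²) ≥ 1.960
√(n−2) ≥ 1.960·√(1−0.231361) / 0.481 = 1.960·0.876721 / 0.481 = 3.5725
n−2 ≥ 12.7628  ⇒  n ≥ 14.7628
Smallest integer n = 15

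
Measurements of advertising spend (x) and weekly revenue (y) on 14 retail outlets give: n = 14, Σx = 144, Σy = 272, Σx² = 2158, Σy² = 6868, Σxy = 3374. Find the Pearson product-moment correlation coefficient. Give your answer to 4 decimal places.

0.5567

S_xy = nΣxy − ΣxΣy = 14·3374 − 144·272 = 47236 − 39168 = 8068
S_xx = nΣx² − (Σx)² = 14·2158 − 144² = 30212 − 20736 = 9476
S_yy = nΣy² − (Σy)² = 14·6868 − 272² = 96152 − 73984 = 22168
r = S_xy / √(S_xx·S_yy) = 8068 / √(9476·22168) = 8068 / √210063968 = 8068 / 14493.5837 = 0.5567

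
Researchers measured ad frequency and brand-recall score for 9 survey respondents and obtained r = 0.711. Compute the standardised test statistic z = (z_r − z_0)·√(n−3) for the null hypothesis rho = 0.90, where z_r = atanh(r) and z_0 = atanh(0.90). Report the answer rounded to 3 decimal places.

z_r = atanh(0.711) = 0.889203,  z_0 = atanh(0.90) = 1.472219
SE = 1/√(n−3) = 1/√6 = 0.408248
z = (z_r − z_0)/SE = (0.889203 − 1.472219) / 0.408248 = -0.583016 / 0.408248 = -1.428

-1.428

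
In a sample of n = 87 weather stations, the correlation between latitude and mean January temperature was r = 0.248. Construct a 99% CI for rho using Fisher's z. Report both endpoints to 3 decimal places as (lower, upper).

(-0.028, 0.489)

Fisher z: z_r = atanh(r) = ½·ln((1+0.248)/(1−0.248)) = 0.253281
SE(z) = 1/√(n−3) = 1/√84 = 0.109109
99% ⇒ z* = 2.576; margin = 2.576·0.109109 = 0.281065
CI on z-scale: (-0.027784, 0.534346)
Back-transform: tanh(-0.027784) = -0.027777, tanh(0.534346) = 0.488696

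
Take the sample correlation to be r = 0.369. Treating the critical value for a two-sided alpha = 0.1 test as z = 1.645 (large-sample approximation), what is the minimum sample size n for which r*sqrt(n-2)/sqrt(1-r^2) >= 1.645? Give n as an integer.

20

r√(n−2)/√(1−r²) ≥ 1.645  ⇔  n−2 ≥ (1.645)²·(1−r²)/r²
(1−r²)/r² = (1−0.136161)/0.136161 = 6.3442
n ≥ 2 + 2.706025·6.3442 = 2 + 17.1676 = 19.1676
⌈19.1676⌉ = 20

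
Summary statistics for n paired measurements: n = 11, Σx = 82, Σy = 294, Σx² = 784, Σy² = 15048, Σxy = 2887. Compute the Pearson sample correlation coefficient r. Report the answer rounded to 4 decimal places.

S_xy = nΣxy − ΣxΣy = 11·2887 − 82·294 = 31757 − 24108 = 7649
S_xx = nΣx² − (Σx)² = 11·784 − 82² = 8624 − 6724 = 1900
S_yy = nΣy² − (Σy)² = 11·15048 − 294² = 165528 − 86436 = 79092
r = S_xy / √(S_xx·S_yy) = 7649 / √(1900·79092) = 7649 / √150274800 = 7649 / 12258.6622 = 0.6240

0.6240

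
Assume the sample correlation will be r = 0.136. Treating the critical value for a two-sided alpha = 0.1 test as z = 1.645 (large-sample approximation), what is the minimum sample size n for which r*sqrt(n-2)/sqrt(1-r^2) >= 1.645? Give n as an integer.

146

Need r·√(n−2)/√(1−r²) ≥ 1.645
√(n−2) ≥ 1.645·√(1−0.018496) / 0.136 = 1.645·0.990709 / 0.136 = 11.9832
n−2 ≥ 143.5971  ⇒  n ≥ 145.5971
Smallest integer n = 146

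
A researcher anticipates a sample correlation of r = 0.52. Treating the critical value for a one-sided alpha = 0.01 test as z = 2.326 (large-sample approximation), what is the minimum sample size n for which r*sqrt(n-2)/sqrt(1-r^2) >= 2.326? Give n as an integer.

17

Need r·√(n−2)/√(1−r²) ≥ 2.326
√(n−2) ≥ 2.326·√(1−0.2704) / 0.52 = 2.326·0.854166 / 0.52 = 3.8208
n−2 ≥ 14.5985  ⇒  n ≥ 16.5985
Smallest integer n = 17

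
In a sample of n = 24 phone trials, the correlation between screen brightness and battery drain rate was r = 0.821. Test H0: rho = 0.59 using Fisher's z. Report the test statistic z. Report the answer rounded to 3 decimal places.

2.210

Fisher z: atanh(0.821) = 1.159878, atanh(0.59) = 0.677666
z = (z_r − z_0)·√(n−3) = (1.159878 − 0.677666)·√21 = 0.482212 · 4.582576 = 2.210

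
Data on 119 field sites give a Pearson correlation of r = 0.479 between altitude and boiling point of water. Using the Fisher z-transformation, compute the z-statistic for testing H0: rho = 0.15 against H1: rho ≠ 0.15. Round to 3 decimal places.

z_r = atanh(0.479) = 0.521686,  z_0 = atanh(0.15) = 0.151140
SE = 1/√(n−3) = 1/√116 = 0.092848
z = (z_r − z_0)/SE = (0.521686 − 0.151140) / 0.092848 = 0.370546 / 0.092848 = 3.991

3.991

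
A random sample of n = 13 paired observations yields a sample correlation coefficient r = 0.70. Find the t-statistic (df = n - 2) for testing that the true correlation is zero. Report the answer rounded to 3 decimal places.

3.251

1 − r² = 1 − 0.4900 = 0.5100;  √(1−r²) = 0.714143
√(n−2) = √11 = 3.316625
t = r·√(n−2)/√(1−r²) = 0.70 · 3.316625 / 0.714143 = 3.251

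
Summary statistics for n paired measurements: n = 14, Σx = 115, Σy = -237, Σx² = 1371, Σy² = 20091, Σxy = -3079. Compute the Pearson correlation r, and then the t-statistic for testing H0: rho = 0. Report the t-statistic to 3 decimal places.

Numerator: nΣxy − (Σx)(Σy) = 14·(-3079) − (115)(-237) = -15851
Denominator: √[(nΣx²−(Σx)²)(nΣy²−(Σy)²)]
  nΣx²−(Σx)² = 14·1371 − 13225 = 5969;  nΣy²−(Σy)² = 14·20091 − 56169 = 225105
  √(5969·225105) = √1343651745 = 36655.8555
r = -15851 / 36655.8555 = -0.4324
t = r·√(n−2)/√(1−r²) = -0.4324·√12 / √(1−0.186970) = -1.497878 / 0.901682 = -1.661

-1.661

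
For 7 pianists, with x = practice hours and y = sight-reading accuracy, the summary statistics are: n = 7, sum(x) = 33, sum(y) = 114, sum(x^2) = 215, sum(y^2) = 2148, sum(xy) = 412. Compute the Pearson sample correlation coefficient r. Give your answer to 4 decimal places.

-0.9531

Numerator: nΣxy − (Σx)(Σy) = 7·412 − (33)(114) = -878
Denominator: √[(nΣx²−(Σx)²)(nΣy²−(Σy)²)]
  nΣx²−(Σx)² = 7·215 − 1089 = 416;  nΣy²−(Σy)² = 7·2148 − 12996 = 2040
  √(416·2040) = √848640 = 921.2166
r = -878 / 921.2166 = -0.9531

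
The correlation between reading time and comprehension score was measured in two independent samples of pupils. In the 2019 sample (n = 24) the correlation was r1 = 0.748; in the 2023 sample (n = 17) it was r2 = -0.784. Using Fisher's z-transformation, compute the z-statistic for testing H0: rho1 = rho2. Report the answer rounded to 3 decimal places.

5.866

z1 = atanh(0.748) = 0.968399,  z2 = atanh(-0.784) = -1.055667
SE = √(1/(n1−3) + 1/(n2−3)) = √(1/21 + 1/14) = √(0.0476190 + 0.0714286) = √0.1190476 = 0.345033
z = (z1 − z2)/SE = (0.968399 − (-1.055667)) / 0.345033 = 2.024066 / 0.345033 = 5.866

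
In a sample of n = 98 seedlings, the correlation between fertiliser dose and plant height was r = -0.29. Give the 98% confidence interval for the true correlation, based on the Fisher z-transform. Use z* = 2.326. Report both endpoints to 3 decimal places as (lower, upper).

z_r = atanh(-0.29) = -0.298566;  SE = 1/√(n−3) = 1/√95 = 0.102598
z-limits: -0.298566 ± 2.326·0.102598 = -0.298566 ± 0.238643 = [-0.537209, -0.059923]
ρ-limits: (tanh -0.537209, tanh -0.059923) = (-0.491, -0.060)

(-0.491, -0.060)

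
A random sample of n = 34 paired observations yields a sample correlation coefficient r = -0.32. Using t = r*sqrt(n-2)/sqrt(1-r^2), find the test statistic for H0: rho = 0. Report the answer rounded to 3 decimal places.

t = r·√(n−2) / √(1−r²) with r = -0.32, n = 34
  = -0.32·√32 / √(1 − 0.1024)
  = -0.32·5.656854 / 0.947418
  = -1.810193 / 0.947418 = -1.911

-1.911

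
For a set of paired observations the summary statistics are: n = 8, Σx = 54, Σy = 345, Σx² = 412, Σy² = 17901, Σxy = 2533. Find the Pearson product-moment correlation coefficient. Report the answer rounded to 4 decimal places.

0.5390

Numerator: nΣxy − (Σx)(Σy) = 8·2533 − (54)(345) = 1634
Denominator: √[(nΣx²−(Σx)²)(nΣy²−(Σy)²)]
  nΣx²−(Σx)² = 8·412 − 2916 = 380;  nΣy²−(Σy)² = 8·17901 − 119025 = 24183
  √(380·24183) = √9189540 = 3031.4254
r = 1634 / 3031.4254 = 0.5390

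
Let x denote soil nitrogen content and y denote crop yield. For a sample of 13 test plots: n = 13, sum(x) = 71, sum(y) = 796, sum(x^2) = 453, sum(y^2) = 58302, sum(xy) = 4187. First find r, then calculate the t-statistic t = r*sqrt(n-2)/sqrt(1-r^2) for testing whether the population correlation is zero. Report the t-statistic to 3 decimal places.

-0.688

S_xy = nΣxy − ΣxΣy = 13·4187 − 71·796 = 54431 − 56516 = -2085
S_xx = nΣx² − (Σx)² = 13·453 − 71² = 5889 − 5041 = 848
S_yy = nΣy² − (Σy)² = 13·58302 − 796² = 757926 − 633616 = 124310
r = S_xy / √(S_xx·S_yy) = -2085 / √(848·124310) = -2085 / √105414880 = -2085 / 10267.1749 = -0.2031
t = r·√(n−2)/√(1−r²) = -0.2031·√11 / √(1−0.041250) = -0.673606 / 0.979158 = -0.688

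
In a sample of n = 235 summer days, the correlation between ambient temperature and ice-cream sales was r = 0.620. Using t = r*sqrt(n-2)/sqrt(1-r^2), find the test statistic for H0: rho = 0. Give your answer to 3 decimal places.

1 − r² = 1 − 0.384400 = 0.615600;  √(1−r²) = 0.784602
√(n−2) = √233 = 15.264338
t = r·√(n−2)/√(1−r²) = 0.620 · 15.264338 / 0.784602 = 12.062

12.062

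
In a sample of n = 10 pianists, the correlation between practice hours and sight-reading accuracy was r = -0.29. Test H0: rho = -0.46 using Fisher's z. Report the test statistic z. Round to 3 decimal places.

0.526

z_r = atanh(-0.29) = -0.298566,  z_0 = atanh(-0.46) = -0.497311
SE = 1/√(n−3) = 1/√7 = 0.377964
z = (z_r − z_0)/SE = (-0.298566 − (-0.497311)) / 0.377964 = 0.198745 / 0.377964 = 0.526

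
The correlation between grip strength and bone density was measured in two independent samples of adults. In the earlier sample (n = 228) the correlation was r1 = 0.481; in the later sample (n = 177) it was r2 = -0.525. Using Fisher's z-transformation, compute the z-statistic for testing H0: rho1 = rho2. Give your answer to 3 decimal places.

10.970

z1 = atanh(0.481) = 0.524284,  z2 = atanh(-0.525) = -0.583217
SE = √(1/(n1−3) + 1/(n2−3)) = √(1/225 + 1/174) = √(0.0044444 + 0.0057471) = √0.0101915 = 0.100953
z = (z1 − z2)/SE = (0.524284 − (-0.583217)) / 0.100953 = 1.107501 / 0.100953 = 10.970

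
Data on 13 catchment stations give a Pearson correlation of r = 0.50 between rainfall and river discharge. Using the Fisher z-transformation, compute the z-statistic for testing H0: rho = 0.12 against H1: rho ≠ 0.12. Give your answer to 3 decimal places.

Fisher z: atanh(0.50) = 0.549306, atanh(0.12) = 0.120581
z = (z_r − z_0)·√(n−3) = (0.549306 − 0.120581)·√10 = 0.428725 · 3.162278 = 1.356

1.356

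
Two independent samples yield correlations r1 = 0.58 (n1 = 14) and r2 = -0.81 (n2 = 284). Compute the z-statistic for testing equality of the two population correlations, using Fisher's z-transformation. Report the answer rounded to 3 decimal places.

5.822

z1 = atanh(0.58) = 0.662463,  z2 = atanh(-0.81) = -1.127029
SE = √(1/(n1−3) + 1/(n2−3)) = √(1/11 + 1/281) = √(0.0909091 + 0.0035587) = √0.0944678 = 0.307356
z = (z1 − z2)/SE = (0.662463 − (-1.127029)) / 0.307356 = 1.789492 / 0.307356 = 5.822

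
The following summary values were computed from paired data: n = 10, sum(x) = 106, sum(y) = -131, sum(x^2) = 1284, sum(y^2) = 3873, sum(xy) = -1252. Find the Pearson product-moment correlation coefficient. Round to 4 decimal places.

0.2322

S_xy = nΣxy − ΣxΣy = 10·(-1252) − 106·(-131) = -12520 − (-13886) = 1366
S_xx = nΣx² − (Σx)² = 10·1284 − 106² = 12840 − 11236 = 1604
S_yy = nΣy² − (Σy)² = 10·3873 − (-131)² = 38730 − 17161 = 21569
r = S_xy / √(S_xx·S_yy) = 1366 / √(1604·21569) = 1366 / √34596676 = 1366 / 5881.8939 = 0.2322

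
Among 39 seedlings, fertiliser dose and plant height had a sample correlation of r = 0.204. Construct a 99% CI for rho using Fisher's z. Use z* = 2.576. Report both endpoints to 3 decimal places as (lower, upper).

Fisher z: z_r = atanh(r) = ½·ln((1+0.204)/(1−0.204)) = 0.206903
SE(z) = 1/√(n−3) = 1/√36 = 0.166667
99% ⇒ z* = 2.576; margin = 2.576·0.166667 = 0.429334
CI on z-scale: (-0.222431, 0.636237)
Back-transform: tanh(-0.222431) = -0.218834, tanh(0.636237) = 0.562332

(-0.219, 0.562)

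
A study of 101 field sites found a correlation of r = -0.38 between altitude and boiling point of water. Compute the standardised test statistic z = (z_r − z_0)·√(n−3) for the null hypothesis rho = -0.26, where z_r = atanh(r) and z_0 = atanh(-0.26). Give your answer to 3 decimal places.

Fisher z: atanh(-0.38) = -0.400060, atanh(-0.26) = -0.266108
z = (z_r − z_0)·√(n−3) = (-0.400060 − (-0.266108))·√98 = -0.133952 · 9.899495 = -1.326

-1.326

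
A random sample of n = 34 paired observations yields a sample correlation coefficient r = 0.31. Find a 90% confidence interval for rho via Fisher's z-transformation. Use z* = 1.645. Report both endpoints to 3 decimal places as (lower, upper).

(0.025, 0.548)

z_r = atanh(0.31) = 0.320545;  SE = 1/√(n−3) = 1/√31 = 0.179605
z-limits: 0.320545 ± 1.645·0.179605 = 0.320545 ± 0.295450 = [0.025095, 0.615995]
ρ-limits: (tanh 0.025095, tanh 0.615995) = (0.025, 0.548)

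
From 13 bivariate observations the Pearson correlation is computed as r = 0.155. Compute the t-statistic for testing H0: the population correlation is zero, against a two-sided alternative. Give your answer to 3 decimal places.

0.520

1 − r² = 1 − 0.024025 = 0.975975;  √(1−r²) = 0.987914
√(n−2) = √11 = 3.316625
t = r·√(n−2)/√(1−r²) = 0.155 · 3.316625 / 0.987914 = 0.520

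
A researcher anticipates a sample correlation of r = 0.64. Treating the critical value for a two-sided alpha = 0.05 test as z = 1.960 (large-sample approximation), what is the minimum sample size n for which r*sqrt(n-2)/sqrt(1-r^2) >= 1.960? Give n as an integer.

8

Need r·√(n−2)/√(1−r²) ≥ 1.960
√(n−2) ≥ 1.960·√(1−0.4096) / 0.64 = 1.960·0.768375 / 0.64 = 2.3531
n−2 ≥ 5.5371  ⇒  n ≥ 7.5371
Smallest integer n = 8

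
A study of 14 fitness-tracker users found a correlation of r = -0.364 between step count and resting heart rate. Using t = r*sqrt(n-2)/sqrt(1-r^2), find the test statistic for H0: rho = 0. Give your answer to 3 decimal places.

t = r·√(n−2) / √(1−r²) with r = -0.364, n = 14
  = -0.364·√12 / √(1 − 0.132496)
  = -0.364·3.464102 / 0.931399
  = -1.260933 / 0.931399 = -1.354

-1.354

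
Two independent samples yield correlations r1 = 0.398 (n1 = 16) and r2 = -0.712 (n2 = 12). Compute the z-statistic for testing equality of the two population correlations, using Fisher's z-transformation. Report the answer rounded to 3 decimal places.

z1 = atanh(0.398) = 0.421270,  z2 = atanh(-0.712) = -0.891229
SE = √(1/(n1−3) + 1/(n2−3)) = √(1/13 + 1/9) = √(0.0769231 + 0.1111111) = √0.1880342 = 0.433629
z = (z1 − z2)/SE = (0.421270 − (-0.891229)) / 0.433629 = 1.312499 / 0.433629 = 3.027

3.027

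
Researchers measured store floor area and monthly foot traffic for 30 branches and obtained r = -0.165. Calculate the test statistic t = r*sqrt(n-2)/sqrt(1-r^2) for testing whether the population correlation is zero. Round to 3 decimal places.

-0.885

t = r·√(n−2) / √(1−r²) with r = -0.165, n = 30
  = -0.165·√28 / √(1 − 0.027225)
  = -0.165·5.291503 / 0.986294
  = -0.873098 / 0.986294 = -0.885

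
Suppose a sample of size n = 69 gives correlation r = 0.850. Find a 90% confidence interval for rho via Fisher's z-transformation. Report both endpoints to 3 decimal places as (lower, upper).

Fisher z: z_r = atanh(r) = ½·ln((1+0.850)/(1−0.850)) = 1.256153
SE(z) = 1/√(n−3) = 1/√66 = 0.123091
90% ⇒ z* = 1.645; margin = 1.645·0.123091 = 0.202485
CI on z-scale: (1.053668, 1.458638)
Back-transform: tanh(1.053668) = 0.783228, tanh(1.458638) = 0.897388

(0.783, 0.897)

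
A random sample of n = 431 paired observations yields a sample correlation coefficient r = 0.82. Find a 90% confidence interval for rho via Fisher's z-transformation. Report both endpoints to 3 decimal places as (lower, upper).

(0.792, 0.844)

Fisher z: z_r = atanh(r) = ½·ln((1+0.82)/(1−0.82)) = 1.156817
SE(z) = 1/√(n−3) = 1/√428 = 0.048337
90% ⇒ z* = 1.645; margin = 1.645·0.048337 = 0.079514
CI on z-scale: (1.077303, 1.236331)
Back-transform: tanh(1.077303) = 0.792197, tanh(1.236331) = 0.844406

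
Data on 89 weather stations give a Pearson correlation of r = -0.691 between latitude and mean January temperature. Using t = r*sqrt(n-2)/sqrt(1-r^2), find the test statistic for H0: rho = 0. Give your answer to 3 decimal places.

1 − r² = 1 − 0.477481 = 0.522519;  √(1−r²) = 0.722855
√(n−2) = √87 = 9.327379
t = r·√(n−2)/√(1−r²) = -0.691 · 9.327379 / 0.722855 = -8.916

-8.916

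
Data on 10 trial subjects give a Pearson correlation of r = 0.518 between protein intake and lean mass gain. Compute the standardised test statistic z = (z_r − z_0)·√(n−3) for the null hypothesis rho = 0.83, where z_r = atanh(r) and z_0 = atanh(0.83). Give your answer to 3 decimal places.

-1.626

z_r = atanh(0.518) = 0.573602,  z_0 = atanh(0.83) = 1.188136
SE = 1/√(n−3) = 1/√7 = 0.377964
z = (z_r − z_0)/SE = (0.573602 − 1.188136) / 0.377964 = -0.614534 / 0.377964 = -1.626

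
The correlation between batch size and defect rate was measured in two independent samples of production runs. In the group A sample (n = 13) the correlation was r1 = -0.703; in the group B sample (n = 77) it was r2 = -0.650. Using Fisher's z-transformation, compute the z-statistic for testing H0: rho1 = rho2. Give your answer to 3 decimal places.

z1 = atanh(-0.703) = -0.873207,  z2 = atanh(-0.650) = -0.775299
SE = √(1/(n1−3) + 1/(n2−3)) = √(1/10 + 1/74) = √(0.1000000 + 0.0135135) = √0.1135135 = 0.336918
z = (z1 − z2)/SE = (-0.873207 − (-0.775299)) / 0.336918 = -0.097908 / 0.336918 = -0.291

-0.291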